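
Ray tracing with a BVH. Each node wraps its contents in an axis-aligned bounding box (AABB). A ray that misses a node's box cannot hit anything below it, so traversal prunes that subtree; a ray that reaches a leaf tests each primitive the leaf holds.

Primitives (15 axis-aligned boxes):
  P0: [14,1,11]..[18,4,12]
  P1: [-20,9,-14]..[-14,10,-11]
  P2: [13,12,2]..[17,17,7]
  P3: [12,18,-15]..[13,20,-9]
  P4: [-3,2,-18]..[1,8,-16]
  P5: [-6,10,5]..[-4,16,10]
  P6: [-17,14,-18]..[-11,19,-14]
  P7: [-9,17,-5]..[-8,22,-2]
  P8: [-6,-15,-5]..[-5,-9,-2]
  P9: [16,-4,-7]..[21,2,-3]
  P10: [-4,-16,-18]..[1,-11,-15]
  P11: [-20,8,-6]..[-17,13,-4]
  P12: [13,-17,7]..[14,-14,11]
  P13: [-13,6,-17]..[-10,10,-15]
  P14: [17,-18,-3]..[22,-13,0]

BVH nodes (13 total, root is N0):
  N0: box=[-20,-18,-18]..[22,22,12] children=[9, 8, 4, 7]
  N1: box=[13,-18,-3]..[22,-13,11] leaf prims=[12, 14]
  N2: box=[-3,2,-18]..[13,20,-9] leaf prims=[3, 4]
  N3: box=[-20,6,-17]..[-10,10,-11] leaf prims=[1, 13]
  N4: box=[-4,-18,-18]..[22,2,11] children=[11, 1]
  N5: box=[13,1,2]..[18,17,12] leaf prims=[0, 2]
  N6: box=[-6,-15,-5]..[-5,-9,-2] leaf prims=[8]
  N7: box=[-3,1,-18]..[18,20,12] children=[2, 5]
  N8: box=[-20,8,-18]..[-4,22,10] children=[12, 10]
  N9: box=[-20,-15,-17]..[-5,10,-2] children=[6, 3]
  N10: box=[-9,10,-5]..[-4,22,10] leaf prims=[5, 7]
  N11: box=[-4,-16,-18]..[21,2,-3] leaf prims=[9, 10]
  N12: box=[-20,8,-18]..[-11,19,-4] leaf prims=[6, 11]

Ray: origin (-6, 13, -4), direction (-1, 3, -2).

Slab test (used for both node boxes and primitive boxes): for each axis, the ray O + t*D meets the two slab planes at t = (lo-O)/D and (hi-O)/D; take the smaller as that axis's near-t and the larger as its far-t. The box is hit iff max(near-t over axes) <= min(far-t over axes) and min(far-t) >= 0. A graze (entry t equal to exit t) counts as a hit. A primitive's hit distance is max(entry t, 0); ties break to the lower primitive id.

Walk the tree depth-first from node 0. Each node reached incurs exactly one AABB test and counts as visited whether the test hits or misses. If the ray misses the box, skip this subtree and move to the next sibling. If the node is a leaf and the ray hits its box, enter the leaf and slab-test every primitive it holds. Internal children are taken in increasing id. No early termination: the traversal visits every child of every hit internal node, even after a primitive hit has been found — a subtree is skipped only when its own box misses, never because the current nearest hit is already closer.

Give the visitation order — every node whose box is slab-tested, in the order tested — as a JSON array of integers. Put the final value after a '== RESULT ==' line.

Traverse from the root:
N0 x:[-28,14] y:[-31/3,3] z:[-8,7] -> hit [-8,3], descend [4, 7, 8, 9]
  N4 x:[-28,-2] y:[-31/3,-11/3] z:[-15/2,7] -> miss, prune
  N7 x:[-24,-3] y:[-4,7/3] z:[-8,7] -> miss, prune
  N8 x:[-2,14] y:[-5/3,3] z:[-7,7] -> hit [-5/3,3], descend [10, 12]
    N10 x:[-2,3] y:[-1,3] z:[-7,1/2] -> hit [-1,1/2] leaf, test {P5(miss), P7(miss)}
    N12 x:[5,14] y:[-5/3,2] z:[0,7] -> miss, prune
  N9 x:[-1,14] y:[-28/3,-1] z:[-1,13/2] -> miss, prune

order=[0, 4, 7, 8, 10, 12, 9]  |boxes|=7  |leaves|=1  hit=miss

== RESULT ==
[0, 4, 7, 8, 10, 12, 9]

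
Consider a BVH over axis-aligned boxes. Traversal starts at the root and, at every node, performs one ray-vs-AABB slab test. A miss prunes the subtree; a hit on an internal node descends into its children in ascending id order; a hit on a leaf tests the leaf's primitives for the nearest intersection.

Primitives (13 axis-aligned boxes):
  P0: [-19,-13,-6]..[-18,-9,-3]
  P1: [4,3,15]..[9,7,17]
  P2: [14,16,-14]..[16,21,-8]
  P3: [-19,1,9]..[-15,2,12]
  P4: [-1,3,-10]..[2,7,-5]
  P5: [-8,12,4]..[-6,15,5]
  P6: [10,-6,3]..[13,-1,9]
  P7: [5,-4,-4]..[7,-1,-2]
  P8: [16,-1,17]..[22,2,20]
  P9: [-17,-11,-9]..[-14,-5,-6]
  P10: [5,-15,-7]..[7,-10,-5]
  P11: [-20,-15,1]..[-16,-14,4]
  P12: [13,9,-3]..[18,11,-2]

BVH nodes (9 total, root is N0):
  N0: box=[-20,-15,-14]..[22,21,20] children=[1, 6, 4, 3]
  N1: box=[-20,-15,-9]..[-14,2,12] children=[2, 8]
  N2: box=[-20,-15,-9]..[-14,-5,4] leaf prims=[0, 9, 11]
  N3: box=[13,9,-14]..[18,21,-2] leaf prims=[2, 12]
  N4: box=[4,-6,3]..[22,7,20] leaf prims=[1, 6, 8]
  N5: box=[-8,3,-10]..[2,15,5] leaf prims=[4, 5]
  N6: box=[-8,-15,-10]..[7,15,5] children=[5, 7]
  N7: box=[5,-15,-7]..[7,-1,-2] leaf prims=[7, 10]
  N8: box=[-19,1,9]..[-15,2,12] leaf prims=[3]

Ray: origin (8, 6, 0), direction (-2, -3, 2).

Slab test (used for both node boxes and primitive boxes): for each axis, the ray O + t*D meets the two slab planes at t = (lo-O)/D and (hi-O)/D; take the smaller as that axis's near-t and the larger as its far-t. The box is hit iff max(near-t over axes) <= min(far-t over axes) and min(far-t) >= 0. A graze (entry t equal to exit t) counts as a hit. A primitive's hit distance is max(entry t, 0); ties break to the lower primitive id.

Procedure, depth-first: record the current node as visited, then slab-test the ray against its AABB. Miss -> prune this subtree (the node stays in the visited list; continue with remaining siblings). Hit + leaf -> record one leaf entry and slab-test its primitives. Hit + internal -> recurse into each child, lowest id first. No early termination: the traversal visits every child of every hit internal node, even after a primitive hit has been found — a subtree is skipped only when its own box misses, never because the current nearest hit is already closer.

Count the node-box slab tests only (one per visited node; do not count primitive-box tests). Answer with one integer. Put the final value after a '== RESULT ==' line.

Walk:
N0 x:[-7,14] y:[-5,7] z:[-7,10] -> hit [-5,7], descend [1, 3, 4, 6]
  N1 x:[11,14] y:[4/3,7] z:[-9/2,6] -> miss, prune
  N3 x:[-5,-5/2] y:[-5,-1] z:[-7,-1] -> miss, prune
  N4 x:[-7,2] y:[-1/3,4] z:[3/2,10] -> hit [3/2,2] leaf, test {P1(miss), P6(miss), P8(miss)}
  N6 x:[1/2,8] y:[-3,7] z:[-5,5/2] -> hit [1/2,5/2], descend [5, 7]
    N5 x:[3,8] y:[-3,1] z:[-5,5/2] -> miss, prune
    N7 x:[1/2,3/2] y:[7/3,7] z:[-7/2,-1] -> miss, prune

7 AABB tests over nodes [0, 1, 3, 4, 6, 5, 7]; 1 leaf entered; closest miss.

== RESULT ==
7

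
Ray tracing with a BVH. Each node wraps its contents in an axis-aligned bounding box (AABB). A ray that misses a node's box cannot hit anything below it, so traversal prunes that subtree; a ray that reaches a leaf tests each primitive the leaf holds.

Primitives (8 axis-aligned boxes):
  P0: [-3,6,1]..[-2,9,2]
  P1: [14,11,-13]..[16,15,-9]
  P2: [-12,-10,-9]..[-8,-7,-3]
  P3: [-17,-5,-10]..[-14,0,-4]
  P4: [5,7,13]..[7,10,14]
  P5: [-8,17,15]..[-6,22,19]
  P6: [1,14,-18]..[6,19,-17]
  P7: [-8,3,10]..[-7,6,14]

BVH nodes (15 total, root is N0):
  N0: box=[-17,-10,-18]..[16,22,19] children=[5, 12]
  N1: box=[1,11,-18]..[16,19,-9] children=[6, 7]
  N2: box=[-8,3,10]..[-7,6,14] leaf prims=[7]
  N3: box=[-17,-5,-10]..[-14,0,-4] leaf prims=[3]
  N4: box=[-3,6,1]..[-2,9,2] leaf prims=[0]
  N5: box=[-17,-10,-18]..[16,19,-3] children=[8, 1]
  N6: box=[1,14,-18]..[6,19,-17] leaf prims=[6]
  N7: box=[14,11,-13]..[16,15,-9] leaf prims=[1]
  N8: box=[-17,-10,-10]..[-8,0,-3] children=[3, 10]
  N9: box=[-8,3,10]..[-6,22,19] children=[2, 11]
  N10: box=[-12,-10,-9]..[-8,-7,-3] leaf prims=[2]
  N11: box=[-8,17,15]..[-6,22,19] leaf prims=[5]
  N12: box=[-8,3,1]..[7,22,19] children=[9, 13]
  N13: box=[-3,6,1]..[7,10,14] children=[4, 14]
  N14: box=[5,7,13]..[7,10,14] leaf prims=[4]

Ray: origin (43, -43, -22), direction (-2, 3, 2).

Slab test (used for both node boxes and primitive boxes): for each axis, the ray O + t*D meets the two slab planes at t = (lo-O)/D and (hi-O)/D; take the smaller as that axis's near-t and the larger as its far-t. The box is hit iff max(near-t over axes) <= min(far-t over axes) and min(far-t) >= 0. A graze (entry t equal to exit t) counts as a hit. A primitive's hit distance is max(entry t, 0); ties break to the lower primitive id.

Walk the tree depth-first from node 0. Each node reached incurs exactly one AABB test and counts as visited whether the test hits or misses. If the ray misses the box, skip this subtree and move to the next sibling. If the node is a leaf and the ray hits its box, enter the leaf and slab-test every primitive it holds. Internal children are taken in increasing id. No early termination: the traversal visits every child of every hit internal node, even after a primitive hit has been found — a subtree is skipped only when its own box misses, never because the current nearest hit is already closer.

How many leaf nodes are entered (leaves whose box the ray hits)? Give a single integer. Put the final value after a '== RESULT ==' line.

Traverse from the root:
N0 x:[27/2,30] y:[11,65/3] z:[2,41/2] -> hit [27/2,41/2], descend [5, 12]
  N5 x:[27/2,30] y:[11,62/3] z:[2,19/2] -> miss, prune
  N12 x:[18,51/2] y:[46/3,65/3] z:[23/2,41/2] -> hit [18,41/2], descend [9, 13]
    N9 x:[49/2,51/2] y:[46/3,65/3] z:[16,41/2] -> miss, prune
    N13 x:[18,23] y:[49/3,53/3] z:[23/2,18] -> miss, prune

order=[0, 5, 12, 9, 13]  |boxes|=5  |leaves|=0  hit=miss

== RESULT ==
0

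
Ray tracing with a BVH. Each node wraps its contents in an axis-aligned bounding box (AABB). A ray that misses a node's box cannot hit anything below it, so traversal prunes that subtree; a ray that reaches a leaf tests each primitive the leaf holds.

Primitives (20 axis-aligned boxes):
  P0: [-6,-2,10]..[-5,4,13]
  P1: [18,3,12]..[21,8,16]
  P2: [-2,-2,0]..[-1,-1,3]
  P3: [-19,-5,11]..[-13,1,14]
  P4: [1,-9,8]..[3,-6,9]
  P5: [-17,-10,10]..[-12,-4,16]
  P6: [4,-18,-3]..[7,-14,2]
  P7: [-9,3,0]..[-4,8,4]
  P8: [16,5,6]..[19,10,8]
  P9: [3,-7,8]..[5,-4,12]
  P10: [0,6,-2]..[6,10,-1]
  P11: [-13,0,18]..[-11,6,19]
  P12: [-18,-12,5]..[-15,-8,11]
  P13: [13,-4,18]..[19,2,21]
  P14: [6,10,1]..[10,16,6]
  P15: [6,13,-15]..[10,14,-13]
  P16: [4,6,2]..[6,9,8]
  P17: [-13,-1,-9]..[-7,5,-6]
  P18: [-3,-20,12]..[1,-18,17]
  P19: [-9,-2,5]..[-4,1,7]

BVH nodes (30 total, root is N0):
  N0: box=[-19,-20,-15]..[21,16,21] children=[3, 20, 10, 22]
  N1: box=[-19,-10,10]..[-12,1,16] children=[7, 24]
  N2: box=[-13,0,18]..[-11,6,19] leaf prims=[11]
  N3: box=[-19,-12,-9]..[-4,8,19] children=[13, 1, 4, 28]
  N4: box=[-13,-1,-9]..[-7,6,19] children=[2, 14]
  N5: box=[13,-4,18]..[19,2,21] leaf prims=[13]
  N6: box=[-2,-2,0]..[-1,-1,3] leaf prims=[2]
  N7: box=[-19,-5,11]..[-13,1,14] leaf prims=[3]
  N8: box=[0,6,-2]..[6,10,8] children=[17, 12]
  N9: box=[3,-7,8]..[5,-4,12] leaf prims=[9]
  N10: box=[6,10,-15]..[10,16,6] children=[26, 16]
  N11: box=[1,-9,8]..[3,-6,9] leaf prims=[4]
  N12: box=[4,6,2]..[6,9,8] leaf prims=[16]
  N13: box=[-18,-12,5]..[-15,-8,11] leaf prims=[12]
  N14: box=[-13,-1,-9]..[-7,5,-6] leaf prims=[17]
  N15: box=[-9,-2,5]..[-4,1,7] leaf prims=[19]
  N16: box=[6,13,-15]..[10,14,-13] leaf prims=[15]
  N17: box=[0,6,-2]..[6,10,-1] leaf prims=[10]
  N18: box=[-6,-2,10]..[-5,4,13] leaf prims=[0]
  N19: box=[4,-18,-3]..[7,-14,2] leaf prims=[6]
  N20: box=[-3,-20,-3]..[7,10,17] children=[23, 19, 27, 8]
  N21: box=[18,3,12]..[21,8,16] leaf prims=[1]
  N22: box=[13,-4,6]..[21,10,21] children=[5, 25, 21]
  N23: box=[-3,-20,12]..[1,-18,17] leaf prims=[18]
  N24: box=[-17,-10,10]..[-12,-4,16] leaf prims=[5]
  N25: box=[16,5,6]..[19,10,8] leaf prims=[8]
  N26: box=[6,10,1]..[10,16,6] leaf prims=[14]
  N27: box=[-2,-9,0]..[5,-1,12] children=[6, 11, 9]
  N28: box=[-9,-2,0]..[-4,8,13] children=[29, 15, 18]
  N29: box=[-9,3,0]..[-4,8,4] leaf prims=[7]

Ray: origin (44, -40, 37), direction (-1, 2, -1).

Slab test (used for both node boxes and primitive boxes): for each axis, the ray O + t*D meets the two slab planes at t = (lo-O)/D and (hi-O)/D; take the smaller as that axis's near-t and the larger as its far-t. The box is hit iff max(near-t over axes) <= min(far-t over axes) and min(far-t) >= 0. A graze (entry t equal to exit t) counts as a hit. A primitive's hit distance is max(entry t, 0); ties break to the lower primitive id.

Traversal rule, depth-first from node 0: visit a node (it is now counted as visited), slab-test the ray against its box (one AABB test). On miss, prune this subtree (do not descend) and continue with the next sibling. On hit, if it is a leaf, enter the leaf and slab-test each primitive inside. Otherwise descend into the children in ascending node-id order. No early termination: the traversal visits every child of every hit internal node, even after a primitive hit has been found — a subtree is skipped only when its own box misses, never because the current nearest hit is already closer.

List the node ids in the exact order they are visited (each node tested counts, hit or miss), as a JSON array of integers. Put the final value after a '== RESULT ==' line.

Traverse from the root:
N0 x:[23,63] y:[10,28] z:[16,52] -> hit [23,28], descend [3, 10, 20, 22]
  N3 x:[48,63] y:[14,24] z:[18,46] -> miss, prune
  N10 x:[34,38] y:[25,28] z:[31,52] -> miss, prune
  N20 x:[37,47] y:[10,25] z:[20,40] -> miss, prune
  N22 x:[23,31] y:[18,25] z:[16,31] -> hit [23,25], descend [5, 21, 25]
    N5 x:[25,31] y:[18,21] z:[16,19] -> miss, prune
    N21 x:[23,26] y:[43/2,24] z:[21,25] -> hit [23,24] leaf, test {P1@t=23}
    N25 x:[25,28] y:[45/2,25] z:[29,31] -> miss, prune

order=[0, 3, 10, 20, 22, 5, 21, 25]  |boxes|=8  |leaves|=1  hit=P1

== RESULT ==
[0, 3, 10, 20, 22, 5, 21, 25]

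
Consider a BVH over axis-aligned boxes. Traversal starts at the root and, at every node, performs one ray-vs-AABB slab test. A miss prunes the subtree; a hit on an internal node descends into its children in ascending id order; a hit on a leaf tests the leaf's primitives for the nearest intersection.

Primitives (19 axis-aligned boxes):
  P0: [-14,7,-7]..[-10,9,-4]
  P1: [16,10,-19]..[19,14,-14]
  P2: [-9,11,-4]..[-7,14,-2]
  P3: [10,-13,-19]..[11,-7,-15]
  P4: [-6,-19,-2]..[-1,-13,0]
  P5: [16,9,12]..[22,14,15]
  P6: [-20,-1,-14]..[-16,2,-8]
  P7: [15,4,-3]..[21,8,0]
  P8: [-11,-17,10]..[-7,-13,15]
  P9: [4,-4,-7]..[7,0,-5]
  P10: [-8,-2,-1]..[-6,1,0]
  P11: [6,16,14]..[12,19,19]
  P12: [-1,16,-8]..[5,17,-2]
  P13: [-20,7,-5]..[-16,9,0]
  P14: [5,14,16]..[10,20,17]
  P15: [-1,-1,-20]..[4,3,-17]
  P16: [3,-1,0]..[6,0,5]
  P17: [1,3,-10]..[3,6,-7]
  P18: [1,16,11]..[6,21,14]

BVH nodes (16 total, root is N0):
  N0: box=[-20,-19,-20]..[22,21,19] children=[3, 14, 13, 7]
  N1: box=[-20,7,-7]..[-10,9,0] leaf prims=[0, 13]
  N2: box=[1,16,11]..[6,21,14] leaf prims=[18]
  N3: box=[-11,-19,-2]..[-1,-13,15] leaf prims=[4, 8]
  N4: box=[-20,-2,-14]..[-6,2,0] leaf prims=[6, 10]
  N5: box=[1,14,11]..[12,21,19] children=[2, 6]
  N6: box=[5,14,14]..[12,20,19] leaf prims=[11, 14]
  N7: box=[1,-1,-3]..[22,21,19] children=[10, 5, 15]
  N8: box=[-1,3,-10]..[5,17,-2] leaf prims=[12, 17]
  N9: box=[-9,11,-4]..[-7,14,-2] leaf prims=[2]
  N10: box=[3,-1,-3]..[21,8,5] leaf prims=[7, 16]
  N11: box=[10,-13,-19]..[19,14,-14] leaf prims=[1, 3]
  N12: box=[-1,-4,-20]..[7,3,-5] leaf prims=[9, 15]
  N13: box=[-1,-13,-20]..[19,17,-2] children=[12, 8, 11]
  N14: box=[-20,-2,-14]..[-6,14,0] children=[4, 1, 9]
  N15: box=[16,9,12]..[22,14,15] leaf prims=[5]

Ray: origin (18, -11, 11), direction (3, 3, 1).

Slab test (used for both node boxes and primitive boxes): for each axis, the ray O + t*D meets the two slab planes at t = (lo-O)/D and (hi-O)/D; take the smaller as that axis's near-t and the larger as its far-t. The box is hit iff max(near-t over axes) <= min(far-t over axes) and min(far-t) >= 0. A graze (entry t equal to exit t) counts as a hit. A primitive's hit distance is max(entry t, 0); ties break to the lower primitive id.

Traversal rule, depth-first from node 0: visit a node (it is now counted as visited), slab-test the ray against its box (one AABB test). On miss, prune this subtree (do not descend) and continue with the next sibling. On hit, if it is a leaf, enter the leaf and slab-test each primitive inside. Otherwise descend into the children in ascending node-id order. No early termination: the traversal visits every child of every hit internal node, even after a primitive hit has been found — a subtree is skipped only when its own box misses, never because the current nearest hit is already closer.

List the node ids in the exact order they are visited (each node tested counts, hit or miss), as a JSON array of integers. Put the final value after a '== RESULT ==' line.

Traverse from the root:
N0 x:[-38/3,4/3] y:[-8/3,32/3] z:[-31,8] -> hit [-8/3,4/3], descend [3, 7, 13, 14]
  N3 x:[-29/3,-19/3] y:[-8/3,-2/3] z:[-13,4] -> miss, prune
  N7 x:[-17/3,4/3] y:[10/3,32/3] z:[-14,8] -> miss, prune
  N13 x:[-19/3,1/3] y:[-2/3,28/3] z:[-31,-13] -> miss, prune
  N14 x:[-38/3,-8] y:[3,25/3] z:[-25,-11] -> miss, prune

5 AABB tests over nodes [0, 3, 7, 13, 14]; 0 leaves entered; closest miss.

== RESULT ==
[0, 3, 7, 13, 14]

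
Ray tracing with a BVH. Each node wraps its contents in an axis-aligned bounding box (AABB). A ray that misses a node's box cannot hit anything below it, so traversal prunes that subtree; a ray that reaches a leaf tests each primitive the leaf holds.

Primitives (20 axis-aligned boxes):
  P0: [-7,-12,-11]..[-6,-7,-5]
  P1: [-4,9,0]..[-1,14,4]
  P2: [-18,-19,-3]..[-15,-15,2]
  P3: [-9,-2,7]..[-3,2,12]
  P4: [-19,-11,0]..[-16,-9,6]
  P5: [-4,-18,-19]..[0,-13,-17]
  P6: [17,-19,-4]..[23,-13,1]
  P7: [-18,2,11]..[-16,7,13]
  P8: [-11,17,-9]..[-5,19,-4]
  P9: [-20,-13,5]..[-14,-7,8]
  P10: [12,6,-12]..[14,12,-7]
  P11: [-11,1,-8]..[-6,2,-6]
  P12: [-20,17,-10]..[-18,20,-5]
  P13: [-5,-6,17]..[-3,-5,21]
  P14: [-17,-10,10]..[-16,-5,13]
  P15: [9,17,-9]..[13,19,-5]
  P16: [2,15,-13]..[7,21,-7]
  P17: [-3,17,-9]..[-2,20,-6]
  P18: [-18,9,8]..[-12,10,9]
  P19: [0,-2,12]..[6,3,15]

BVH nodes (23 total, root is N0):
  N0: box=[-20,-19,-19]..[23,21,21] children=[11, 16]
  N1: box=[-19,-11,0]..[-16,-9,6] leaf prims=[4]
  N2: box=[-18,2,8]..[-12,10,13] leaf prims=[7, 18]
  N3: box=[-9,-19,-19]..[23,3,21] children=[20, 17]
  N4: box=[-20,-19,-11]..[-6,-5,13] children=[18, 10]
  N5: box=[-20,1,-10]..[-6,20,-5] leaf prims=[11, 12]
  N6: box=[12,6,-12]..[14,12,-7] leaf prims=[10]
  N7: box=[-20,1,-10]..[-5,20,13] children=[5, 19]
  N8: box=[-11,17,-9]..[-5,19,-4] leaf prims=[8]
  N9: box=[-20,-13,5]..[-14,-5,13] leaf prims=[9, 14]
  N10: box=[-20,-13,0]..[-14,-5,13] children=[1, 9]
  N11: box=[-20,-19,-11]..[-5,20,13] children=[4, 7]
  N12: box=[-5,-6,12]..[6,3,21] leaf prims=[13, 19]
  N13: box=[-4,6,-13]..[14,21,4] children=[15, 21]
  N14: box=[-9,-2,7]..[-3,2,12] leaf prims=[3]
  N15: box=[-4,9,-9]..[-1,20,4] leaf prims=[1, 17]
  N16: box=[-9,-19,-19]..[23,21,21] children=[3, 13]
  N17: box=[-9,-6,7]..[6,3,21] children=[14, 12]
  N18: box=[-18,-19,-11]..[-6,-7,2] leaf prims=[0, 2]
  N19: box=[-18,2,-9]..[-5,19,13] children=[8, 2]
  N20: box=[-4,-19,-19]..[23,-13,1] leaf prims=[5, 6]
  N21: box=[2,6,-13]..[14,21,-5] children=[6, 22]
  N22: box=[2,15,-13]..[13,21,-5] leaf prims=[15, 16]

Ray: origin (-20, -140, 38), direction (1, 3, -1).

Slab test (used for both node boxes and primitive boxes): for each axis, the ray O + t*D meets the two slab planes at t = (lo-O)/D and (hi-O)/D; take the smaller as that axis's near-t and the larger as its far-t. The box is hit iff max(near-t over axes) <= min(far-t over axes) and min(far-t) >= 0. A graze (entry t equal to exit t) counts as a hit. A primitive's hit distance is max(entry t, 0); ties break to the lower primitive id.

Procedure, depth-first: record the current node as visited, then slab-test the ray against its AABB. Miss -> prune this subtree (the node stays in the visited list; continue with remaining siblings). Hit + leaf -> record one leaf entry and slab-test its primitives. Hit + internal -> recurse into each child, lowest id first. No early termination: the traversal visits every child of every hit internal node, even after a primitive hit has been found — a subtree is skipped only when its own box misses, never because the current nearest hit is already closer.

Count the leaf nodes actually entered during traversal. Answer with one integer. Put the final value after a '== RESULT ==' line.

Walk:
N0 x:[0,43] y:[121/3,161/3] z:[17,57] -> hit [121/3,43], descend [11, 16]
  N11 x:[0,15] y:[121/3,160/3] z:[25,49] -> miss, prune
  N16 x:[11,43] y:[121/3,161/3] z:[17,57] -> hit [121/3,43], descend [3, 13]
    N3 x:[11,43] y:[121/3,143/3] z:[17,57] -> hit [121/3,43], descend [17, 20]
      N17 x:[11,26] y:[134/3,143/3] z:[17,31] -> miss, prune
      N20 x:[16,43] y:[121/3,127/3] z:[37,57] -> hit [121/3,127/3] leaf, test {P5(miss), P6@t=121/3}
    N13 x:[16,34] y:[146/3,161/3] z:[34,51] -> miss, prune

Visited [0, 11, 16, 3, 17, 20, 13]. Tests: 7 box, 1 leaf. Nearest: P6.

== RESULT ==
1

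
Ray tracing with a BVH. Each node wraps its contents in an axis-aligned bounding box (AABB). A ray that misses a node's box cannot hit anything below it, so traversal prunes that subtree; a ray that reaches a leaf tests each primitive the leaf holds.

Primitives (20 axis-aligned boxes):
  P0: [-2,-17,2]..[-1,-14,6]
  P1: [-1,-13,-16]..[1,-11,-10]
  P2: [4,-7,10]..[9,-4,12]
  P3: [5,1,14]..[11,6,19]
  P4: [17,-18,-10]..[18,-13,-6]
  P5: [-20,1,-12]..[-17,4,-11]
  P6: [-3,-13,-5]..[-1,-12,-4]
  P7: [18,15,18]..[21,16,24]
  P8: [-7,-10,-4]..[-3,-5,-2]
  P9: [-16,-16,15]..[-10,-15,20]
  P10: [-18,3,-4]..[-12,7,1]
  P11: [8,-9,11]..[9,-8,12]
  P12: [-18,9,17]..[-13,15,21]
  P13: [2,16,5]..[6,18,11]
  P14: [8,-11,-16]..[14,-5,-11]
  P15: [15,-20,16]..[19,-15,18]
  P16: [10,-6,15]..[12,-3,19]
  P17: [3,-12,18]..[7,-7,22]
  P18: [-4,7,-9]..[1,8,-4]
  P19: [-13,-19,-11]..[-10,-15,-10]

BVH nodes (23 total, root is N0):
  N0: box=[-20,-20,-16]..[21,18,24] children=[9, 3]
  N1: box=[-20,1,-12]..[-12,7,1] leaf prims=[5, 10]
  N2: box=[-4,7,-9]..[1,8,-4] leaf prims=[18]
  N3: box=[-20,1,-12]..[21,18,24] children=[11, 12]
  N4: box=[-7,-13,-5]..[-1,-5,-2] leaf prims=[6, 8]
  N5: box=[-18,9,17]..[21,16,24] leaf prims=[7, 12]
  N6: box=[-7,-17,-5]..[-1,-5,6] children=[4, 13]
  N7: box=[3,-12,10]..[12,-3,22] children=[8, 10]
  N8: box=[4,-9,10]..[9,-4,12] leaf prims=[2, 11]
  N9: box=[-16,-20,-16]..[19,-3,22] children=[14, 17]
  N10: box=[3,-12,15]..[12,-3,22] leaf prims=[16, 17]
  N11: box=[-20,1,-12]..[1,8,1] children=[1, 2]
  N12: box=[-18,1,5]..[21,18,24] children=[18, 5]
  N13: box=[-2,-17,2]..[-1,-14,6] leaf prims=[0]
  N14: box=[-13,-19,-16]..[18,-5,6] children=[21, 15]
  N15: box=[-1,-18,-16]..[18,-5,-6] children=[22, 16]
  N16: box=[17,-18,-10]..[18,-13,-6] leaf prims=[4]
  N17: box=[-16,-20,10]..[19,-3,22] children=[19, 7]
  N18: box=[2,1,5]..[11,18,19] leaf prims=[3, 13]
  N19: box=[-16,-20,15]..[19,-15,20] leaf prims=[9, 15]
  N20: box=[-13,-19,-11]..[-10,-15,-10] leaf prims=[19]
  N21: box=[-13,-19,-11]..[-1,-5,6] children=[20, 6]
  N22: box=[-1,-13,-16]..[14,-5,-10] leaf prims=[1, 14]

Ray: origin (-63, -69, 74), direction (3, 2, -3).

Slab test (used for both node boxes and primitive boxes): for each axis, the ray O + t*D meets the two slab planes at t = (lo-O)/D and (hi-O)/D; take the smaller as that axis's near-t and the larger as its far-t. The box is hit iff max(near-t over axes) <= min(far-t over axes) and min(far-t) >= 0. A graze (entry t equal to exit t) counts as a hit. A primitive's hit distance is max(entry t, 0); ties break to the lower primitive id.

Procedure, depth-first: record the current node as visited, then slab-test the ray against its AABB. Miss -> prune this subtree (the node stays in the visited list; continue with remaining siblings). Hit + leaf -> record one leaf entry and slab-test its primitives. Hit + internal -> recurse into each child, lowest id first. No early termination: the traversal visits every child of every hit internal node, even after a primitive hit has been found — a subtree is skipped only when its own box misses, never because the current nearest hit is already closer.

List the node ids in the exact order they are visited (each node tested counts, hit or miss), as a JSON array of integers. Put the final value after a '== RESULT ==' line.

Traverse from the root:
N0 x:[43/3,28] y:[49/2,87/2] z:[50/3,30] -> hit [49/2,28], descend [3, 9]
  N3 x:[43/3,28] y:[35,87/2] z:[50/3,86/3] -> miss, prune
  N9 x:[47/3,82/3] y:[49/2,33] z:[52/3,30] -> hit [49/2,82/3], descend [14, 17]
    N14 x:[50/3,27] y:[25,32] z:[68/3,30] -> hit [25,27], descend [15, 21]
      N15 x:[62/3,27] y:[51/2,32] z:[80/3,30] -> hit [80/3,27], descend [16, 22]
        N16 x:[80/3,27] y:[51/2,28] z:[80/3,28] -> hit [80/3,27] leaf, test {P4@t=80/3}
        N22 x:[62/3,77/3] y:[28,32] z:[28,30] -> miss, prune
      N21 x:[50/3,62/3] y:[25,32] z:[68/3,85/3] -> miss, prune
    N17 x:[47/3,82/3] y:[49/2,33] z:[52/3,64/3] -> miss, prune

order=[0, 3, 9, 14, 15, 16, 22, 21, 17]  |boxes|=9  |leaves|=1  hit=P4

== RESULT ==
[0, 3, 9, 14, 15, 16, 22, 21, 17]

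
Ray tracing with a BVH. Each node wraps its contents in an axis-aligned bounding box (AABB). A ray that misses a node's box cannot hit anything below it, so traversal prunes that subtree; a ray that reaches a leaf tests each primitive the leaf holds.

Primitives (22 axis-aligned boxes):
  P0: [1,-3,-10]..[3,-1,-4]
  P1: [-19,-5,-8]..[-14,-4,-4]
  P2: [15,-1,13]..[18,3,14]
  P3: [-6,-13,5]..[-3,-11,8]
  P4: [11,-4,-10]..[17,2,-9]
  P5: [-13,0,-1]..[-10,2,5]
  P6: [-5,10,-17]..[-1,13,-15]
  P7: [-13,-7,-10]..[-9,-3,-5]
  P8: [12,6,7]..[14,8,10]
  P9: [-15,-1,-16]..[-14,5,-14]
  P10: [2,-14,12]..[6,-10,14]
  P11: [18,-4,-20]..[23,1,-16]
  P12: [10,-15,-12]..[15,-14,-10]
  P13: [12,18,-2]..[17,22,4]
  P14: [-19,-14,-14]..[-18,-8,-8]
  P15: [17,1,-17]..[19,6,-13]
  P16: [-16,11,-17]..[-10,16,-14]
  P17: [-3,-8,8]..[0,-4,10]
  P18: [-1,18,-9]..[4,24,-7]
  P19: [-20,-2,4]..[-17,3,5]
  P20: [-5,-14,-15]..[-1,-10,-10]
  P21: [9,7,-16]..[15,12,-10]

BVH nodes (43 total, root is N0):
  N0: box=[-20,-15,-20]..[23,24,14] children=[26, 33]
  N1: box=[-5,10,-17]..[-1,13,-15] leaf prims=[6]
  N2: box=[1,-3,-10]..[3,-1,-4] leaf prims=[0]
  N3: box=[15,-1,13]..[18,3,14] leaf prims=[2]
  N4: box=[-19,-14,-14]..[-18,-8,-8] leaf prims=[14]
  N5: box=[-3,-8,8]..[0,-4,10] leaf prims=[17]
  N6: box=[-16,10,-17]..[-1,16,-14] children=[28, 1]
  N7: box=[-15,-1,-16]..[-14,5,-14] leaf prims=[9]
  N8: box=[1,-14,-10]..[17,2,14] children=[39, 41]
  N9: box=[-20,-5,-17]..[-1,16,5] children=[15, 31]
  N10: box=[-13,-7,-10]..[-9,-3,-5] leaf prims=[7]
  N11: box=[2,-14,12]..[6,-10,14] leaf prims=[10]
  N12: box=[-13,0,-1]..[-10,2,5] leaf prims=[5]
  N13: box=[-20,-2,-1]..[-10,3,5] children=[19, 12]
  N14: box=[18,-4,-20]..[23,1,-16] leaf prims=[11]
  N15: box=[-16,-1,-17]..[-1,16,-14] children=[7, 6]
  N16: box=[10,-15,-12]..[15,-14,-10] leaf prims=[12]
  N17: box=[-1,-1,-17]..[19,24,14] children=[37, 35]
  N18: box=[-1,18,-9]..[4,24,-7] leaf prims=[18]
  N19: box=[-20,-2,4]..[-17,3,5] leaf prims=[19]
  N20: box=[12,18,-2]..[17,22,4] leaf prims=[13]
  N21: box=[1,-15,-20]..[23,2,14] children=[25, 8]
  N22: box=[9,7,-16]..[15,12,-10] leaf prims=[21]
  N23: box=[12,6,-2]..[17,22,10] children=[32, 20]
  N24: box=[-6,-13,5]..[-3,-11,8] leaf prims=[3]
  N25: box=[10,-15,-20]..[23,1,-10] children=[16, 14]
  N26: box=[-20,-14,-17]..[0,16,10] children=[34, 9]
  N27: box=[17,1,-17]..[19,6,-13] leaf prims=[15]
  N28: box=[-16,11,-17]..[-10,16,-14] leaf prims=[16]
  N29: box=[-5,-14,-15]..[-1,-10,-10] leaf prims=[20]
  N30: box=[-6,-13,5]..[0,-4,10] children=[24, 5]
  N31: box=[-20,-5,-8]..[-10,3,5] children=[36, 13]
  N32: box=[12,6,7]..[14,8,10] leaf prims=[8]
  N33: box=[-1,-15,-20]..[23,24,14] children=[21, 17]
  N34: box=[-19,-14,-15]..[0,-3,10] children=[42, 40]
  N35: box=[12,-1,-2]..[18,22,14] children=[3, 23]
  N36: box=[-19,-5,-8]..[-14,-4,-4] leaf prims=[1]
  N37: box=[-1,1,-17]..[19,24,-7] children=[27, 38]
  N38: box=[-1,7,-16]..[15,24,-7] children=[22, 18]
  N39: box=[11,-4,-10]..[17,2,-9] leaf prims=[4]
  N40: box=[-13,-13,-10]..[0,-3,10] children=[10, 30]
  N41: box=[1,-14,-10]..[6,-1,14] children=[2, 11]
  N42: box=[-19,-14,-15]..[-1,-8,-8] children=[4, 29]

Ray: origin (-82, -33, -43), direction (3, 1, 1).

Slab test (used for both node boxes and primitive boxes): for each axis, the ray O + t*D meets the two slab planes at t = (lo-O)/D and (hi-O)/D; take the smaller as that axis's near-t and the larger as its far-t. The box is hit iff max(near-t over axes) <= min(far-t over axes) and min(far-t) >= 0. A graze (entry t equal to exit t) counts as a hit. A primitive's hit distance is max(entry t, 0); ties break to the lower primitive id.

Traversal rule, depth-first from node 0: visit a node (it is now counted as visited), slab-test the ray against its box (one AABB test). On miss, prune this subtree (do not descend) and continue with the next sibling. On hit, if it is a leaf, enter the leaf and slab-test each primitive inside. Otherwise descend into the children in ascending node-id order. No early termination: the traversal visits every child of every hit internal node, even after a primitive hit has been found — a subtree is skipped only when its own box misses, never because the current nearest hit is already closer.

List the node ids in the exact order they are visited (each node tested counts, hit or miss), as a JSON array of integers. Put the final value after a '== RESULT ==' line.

Walk:
N0 x:[62/3,35] y:[18,57] z:[23,57] -> hit [23,35], descend [26, 33]
  N26 x:[62/3,82/3] y:[19,49] z:[26,53] -> hit [26,82/3], descend [9, 34]
    N9 x:[62/3,27] y:[28,49] z:[26,48] -> miss, prune
    N34 x:[21,82/3] y:[19,30] z:[28,53] -> miss, prune
  N33 x:[27,35] y:[18,57] z:[23,57] -> hit [27,35], descend [17, 21]
    N17 x:[27,101/3] y:[32,57] z:[26,57] -> hit [32,101/3], descend [35, 37]
      N35 x:[94/3,100/3] y:[32,55] z:[41,57] -> miss, prune
      N37 x:[27,101/3] y:[34,57] z:[26,36] -> miss, prune
    N21 x:[83/3,35] y:[18,35] z:[23,57] -> hit [83/3,35], descend [8, 25]
      N8 x:[83/3,33] y:[19,35] z:[33,57] -> hit [33,33], descend [39, 41]
        N39 x:[31,33] y:[29,35] z:[33,34] -> hit [33,33] leaf, test {P4@t=33}
        N41 x:[83/3,88/3] y:[19,32] z:[33,57] -> miss, prune
      N25 x:[92/3,35] y:[18,34] z:[23,33] -> hit [92/3,33], descend [14, 16]
        N14 x:[100/3,35] y:[29,34] z:[23,27] -> miss, prune
        N16 x:[92/3,97/3] y:[18,19] z:[31,33] -> miss, prune

order=[0, 26, 9, 34, 33, 17, 35, 37, 21, 8, 39, 41, 25, 14, 16]  |boxes|=15  |leaves|=1  hit=P4

== RESULT ==
[0, 26, 9, 34, 33, 17, 35, 37, 21, 8, 39, 41, 25, 14, 16]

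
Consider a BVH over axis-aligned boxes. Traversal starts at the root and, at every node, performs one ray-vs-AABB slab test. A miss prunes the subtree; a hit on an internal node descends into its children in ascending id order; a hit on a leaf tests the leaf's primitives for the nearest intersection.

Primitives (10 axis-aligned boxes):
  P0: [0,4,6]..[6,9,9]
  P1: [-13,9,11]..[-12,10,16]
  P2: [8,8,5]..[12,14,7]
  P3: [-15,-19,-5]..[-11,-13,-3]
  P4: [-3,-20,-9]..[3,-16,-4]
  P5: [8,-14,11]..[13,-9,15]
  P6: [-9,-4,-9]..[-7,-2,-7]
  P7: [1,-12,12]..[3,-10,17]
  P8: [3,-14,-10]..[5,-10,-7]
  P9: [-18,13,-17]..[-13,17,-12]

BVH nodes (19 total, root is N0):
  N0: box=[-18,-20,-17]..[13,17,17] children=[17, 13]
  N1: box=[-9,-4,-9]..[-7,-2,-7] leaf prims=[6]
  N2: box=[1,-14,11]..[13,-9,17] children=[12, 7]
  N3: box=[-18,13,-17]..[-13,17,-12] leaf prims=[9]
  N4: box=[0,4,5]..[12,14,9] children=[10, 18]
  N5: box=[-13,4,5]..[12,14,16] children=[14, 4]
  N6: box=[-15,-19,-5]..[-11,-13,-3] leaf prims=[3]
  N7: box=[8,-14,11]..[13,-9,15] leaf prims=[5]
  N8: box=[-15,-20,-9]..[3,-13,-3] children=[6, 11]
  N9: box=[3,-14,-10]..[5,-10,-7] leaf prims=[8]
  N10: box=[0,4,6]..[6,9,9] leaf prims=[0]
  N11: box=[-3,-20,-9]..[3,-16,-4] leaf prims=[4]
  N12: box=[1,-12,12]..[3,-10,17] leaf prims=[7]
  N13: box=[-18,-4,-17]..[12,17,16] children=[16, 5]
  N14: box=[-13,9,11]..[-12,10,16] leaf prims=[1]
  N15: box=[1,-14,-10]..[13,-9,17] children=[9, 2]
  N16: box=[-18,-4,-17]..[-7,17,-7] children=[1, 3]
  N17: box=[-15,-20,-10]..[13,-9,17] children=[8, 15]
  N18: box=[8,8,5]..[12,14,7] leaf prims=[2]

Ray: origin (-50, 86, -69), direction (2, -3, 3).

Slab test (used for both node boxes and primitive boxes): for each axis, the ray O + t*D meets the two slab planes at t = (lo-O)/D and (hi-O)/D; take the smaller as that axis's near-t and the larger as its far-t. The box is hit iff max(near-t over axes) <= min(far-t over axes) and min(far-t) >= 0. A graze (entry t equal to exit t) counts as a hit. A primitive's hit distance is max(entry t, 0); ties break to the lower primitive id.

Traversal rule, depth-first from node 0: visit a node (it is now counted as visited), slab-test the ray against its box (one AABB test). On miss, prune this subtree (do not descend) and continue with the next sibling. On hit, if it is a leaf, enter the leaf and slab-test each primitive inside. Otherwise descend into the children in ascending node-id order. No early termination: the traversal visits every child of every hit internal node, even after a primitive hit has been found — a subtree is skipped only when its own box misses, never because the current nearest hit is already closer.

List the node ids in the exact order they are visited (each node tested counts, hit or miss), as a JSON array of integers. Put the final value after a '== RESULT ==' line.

Trace the traversal:
N0 x:[16,63/2] y:[23,106/3] z:[52/3,86/3] -> hit [23,86/3], descend [13, 17]
  N13 x:[16,31] y:[23,30] z:[52/3,85/3] -> hit [23,85/3], descend [5, 16]
    N5 x:[37/2,31] y:[24,82/3] z:[74/3,85/3] -> hit [74/3,82/3], descend [4, 14]
      N4 x:[25,31] y:[24,82/3] z:[74/3,26] -> hit [25,26], descend [10, 18]
        N10 x:[25,28] y:[77/3,82/3] z:[25,26] -> hit [77/3,26] leaf, test {P0@t=77/3}
        N18 x:[29,31] y:[24,26] z:[74/3,76/3] -> miss, prune
      N14 x:[37/2,19] y:[76/3,77/3] z:[80/3,85/3] -> miss, prune
    N16 x:[16,43/2] y:[23,30] z:[52/3,62/3] -> miss, prune
  N17 x:[35/2,63/2] y:[95/3,106/3] z:[59/3,86/3] -> miss, prune

order=[0, 13, 5, 4, 10, 18, 14, 16, 17]  |boxes|=9  |leaves|=1  hit=P0

== RESULT ==
[0, 13, 5, 4, 10, 18, 14, 16, 17]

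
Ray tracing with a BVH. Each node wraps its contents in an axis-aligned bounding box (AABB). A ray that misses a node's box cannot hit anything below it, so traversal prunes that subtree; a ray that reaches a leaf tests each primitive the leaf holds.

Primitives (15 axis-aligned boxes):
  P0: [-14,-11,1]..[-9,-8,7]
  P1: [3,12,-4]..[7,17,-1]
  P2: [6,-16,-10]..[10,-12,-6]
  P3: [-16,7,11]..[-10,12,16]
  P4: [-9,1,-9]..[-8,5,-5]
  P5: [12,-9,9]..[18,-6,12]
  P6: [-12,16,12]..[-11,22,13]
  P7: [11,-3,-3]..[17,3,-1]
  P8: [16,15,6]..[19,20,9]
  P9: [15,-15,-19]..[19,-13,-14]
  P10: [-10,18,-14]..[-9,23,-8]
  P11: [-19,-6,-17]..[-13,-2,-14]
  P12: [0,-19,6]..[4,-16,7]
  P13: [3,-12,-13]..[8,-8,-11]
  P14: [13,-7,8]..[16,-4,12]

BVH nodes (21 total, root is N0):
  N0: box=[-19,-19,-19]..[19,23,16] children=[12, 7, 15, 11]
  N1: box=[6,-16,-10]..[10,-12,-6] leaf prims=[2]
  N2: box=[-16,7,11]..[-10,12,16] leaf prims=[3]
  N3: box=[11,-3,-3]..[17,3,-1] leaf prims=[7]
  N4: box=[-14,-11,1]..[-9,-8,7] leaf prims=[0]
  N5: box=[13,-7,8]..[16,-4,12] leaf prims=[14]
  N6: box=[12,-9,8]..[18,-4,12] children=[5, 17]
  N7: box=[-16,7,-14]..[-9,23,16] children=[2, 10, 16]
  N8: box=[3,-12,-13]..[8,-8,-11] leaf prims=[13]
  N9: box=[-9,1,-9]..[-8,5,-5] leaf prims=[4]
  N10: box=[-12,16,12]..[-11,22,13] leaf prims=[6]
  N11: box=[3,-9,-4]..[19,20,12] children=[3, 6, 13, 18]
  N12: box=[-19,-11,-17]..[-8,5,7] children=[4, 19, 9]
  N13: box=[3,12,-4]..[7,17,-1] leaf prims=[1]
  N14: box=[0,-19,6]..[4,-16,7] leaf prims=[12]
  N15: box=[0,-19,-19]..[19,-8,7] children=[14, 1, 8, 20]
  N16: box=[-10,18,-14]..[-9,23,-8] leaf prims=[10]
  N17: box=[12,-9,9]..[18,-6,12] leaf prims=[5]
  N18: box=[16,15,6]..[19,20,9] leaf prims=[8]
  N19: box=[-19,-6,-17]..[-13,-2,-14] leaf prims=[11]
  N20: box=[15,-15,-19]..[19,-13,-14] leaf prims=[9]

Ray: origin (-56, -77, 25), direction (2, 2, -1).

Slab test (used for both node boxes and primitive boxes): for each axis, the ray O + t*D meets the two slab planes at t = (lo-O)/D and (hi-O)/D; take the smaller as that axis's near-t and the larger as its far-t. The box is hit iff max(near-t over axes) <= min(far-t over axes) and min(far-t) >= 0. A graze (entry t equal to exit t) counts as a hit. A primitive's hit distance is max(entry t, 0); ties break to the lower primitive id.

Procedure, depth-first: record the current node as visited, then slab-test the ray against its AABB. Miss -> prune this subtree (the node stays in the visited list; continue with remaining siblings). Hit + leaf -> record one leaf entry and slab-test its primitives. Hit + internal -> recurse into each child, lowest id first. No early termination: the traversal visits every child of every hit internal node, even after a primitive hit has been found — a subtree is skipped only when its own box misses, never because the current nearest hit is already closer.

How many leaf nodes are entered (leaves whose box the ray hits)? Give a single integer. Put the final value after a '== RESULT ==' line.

Traverse from the root:
N0 x:[37/2,75/2] y:[29,50] z:[9,44] -> hit [29,75/2], descend [7, 11, 12, 15]
  N7 x:[20,47/2] y:[42,50] z:[9,39] -> miss, prune
  N11 x:[59/2,75/2] y:[34,97/2] z:[13,29] -> miss, prune
  N12 x:[37/2,24] y:[33,41] z:[18,42] -> miss, prune
  N15 x:[28,75/2] y:[29,69/2] z:[18,44] -> hit [29,69/2], descend [1, 8, 14, 20]
    N1 x:[31,33] y:[61/2,65/2] z:[31,35] -> hit [31,65/2] leaf, test {P2@t=31}
    N8 x:[59/2,32] y:[65/2,69/2] z:[36,38] -> miss, prune
    N14 x:[28,30] y:[29,61/2] z:[18,19] -> miss, prune
    N20 x:[71/2,75/2] y:[31,32] z:[39,44] -> miss, prune

Visited [0, 7, 11, 12, 15, 1, 8, 14, 20]. Tests: 9 box, 1 leaf. Nearest: P2.

== RESULT ==
1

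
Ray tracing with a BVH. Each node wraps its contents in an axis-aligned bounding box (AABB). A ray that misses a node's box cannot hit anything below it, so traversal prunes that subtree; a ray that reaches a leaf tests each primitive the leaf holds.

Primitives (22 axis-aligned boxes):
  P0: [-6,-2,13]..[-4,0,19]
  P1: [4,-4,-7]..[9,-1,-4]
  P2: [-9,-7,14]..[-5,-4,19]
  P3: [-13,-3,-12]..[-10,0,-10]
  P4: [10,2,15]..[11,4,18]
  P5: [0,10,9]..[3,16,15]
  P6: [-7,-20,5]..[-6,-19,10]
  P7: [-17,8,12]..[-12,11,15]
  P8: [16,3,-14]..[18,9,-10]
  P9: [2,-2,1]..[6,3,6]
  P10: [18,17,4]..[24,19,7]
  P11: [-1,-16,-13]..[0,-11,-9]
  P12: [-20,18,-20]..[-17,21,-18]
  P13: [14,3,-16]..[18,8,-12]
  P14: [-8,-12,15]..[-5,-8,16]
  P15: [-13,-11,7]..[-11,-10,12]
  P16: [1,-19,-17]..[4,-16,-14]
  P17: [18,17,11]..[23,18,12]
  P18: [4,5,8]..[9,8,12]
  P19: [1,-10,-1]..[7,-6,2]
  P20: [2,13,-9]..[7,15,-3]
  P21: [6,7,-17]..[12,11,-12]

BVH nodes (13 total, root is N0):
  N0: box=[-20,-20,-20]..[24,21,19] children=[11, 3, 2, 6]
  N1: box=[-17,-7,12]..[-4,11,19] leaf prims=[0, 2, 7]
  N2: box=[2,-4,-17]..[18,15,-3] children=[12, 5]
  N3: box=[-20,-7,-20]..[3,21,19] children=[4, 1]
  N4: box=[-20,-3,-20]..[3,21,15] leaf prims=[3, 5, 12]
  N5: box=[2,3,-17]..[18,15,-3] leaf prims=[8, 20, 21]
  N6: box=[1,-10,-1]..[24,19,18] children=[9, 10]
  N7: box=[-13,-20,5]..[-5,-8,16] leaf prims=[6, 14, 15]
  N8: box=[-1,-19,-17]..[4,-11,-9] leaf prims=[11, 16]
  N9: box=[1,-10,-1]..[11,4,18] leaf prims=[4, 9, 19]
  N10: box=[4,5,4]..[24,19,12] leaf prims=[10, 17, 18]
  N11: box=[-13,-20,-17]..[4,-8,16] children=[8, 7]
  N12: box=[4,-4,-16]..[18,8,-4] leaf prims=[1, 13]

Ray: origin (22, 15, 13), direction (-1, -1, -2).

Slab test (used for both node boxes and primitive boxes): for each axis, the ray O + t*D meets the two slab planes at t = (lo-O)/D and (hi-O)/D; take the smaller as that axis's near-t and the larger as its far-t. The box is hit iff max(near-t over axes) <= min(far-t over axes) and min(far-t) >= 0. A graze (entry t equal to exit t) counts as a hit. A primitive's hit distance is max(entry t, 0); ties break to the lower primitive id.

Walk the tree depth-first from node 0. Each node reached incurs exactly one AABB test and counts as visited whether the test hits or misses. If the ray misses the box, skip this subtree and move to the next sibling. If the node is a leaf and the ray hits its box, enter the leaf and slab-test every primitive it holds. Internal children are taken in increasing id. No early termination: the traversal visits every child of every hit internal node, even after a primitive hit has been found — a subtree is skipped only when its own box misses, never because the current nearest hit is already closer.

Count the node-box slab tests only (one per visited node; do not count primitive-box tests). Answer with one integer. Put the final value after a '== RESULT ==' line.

Walk:
N0 x:[-2,42] y:[-6,35] z:[-3,33/2] -> hit [-2,33/2], descend [2, 3, 6, 11]
  N2 x:[4,20] y:[0,19] z:[8,15] -> hit [8,15], descend [5, 12]
    N5 x:[4,20] y:[0,12] z:[8,15] -> hit [8,12] leaf, test {P8(miss), P20(miss), P21(miss)}
    N12 x:[4,18] y:[7,19] z:[17/2,29/2] -> hit [17/2,29/2] leaf, test {P1(miss), P13(miss)}
  N3 x:[19,42] y:[-6,22] z:[-3,33/2] -> miss, prune
  N6 x:[-2,21] y:[-4,25] z:[-5/2,7] -> hit [-2,7], descend [9, 10]
    N9 x:[11,21] y:[11,25] z:[-5/2,7] -> miss, prune
    N10 x:[-2,18] y:[-4,10] z:[1/2,9/2] -> hit [1/2,9/2] leaf, test {P10(miss), P17(miss), P18(miss)}
  N11 x:[18,35] y:[23,35] z:[-3/2,15] -> miss, prune

Summary -> nodes [0, 2, 5, 12, 3, 6, 9, 10, 11]; box-tests=9; leaf-entries=3; first=miss

== RESULT ==
9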